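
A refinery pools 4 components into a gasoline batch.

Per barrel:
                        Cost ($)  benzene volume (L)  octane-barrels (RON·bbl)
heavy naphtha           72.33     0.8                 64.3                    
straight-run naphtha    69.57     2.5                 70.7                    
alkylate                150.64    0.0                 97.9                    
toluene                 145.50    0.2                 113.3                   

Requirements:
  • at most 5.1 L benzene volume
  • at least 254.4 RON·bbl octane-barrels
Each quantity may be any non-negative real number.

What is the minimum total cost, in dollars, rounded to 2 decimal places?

This is a linear program. Let x1 = barrels of heavy naphtha, x2 = barrels of straight-run naphtha, x3 = barrels of alkylate, x4 = barrels of toluene.
Minimise 72.33x1 + 69.57x2 + 150.64x3 + 145.5x4 s.t.:
  0.8x1 + 2.5x2 + 0.2x4 ≤ 5.1   (benzene volume)
  64.3x1 + 70.7x2 + 97.9x3 + 113.3x4 ≥ 254.4   (octane-barrels)
  x1, x2, x3, x4 ≥ 0.
The minimum-cost mix takes nothing from alkylate, toluene — only heavy naphtha, straight-run naphtha. There the benzene volume and octane-barrels constraints are tight.
That vertex is x1 = 2.6435, x2 = 1.1941.
Hence cost = 72.33·2.6435 + 69.57·1.1941 = $274.2779.

$274.28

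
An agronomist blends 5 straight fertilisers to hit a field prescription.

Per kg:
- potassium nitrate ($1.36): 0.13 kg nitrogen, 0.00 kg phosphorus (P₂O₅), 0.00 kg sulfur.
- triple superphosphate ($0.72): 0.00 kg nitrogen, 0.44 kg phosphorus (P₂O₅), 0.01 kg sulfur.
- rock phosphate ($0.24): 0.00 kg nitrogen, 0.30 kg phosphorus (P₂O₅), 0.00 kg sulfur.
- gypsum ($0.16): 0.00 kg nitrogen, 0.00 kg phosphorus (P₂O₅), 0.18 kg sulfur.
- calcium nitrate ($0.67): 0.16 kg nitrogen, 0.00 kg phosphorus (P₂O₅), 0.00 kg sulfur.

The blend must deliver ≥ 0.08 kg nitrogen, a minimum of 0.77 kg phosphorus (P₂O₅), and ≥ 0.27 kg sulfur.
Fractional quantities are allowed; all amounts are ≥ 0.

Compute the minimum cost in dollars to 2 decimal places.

Set it up as a linear program. Let x1 = kg of potassium nitrate, x2 = kg of triple superphosphate, x3 = kg of rock phosphate, x4 = kg of gypsum, x5 = kg of calcium nitrate.
min 1.36x1 + 0.72x2 + 0.24x3 + 0.16x4 + 0.67x5 s.t.:
  0.13x1 + 0.16x5 ≥ 0.08   (nitrogen)
  0.44x2 + 0.3x3 ≥ 0.77   (phosphorus (P₂O₅))
  0.01x2 + 0.18x4 ≥ 0.27   (sulfur)
  x1, x2, x3, x4, x5 ≥ 0.
The minimum-cost mix takes nothing from potassium nitrate, triple superphosphate — only rock phosphate, gypsum, calcium nitrate. There the nitrogen, phosphorus (P₂O₅), sulfur constraints are tight.
Solving gives x3 = 2.567, x4 = 1.5, x5 = 0.5.
Objective = 0.24·2.567 + 0.16·1.5 + 0.67·0.5 = 1.1911.

$1.19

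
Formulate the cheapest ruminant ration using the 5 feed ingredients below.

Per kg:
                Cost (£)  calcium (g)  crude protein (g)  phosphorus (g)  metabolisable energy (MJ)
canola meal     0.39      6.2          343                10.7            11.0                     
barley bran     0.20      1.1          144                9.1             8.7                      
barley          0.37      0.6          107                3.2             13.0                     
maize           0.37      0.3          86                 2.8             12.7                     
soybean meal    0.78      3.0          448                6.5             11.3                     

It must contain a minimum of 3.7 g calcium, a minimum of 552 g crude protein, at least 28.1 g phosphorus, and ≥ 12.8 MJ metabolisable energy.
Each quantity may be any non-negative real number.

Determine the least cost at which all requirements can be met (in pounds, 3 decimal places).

This is a linear program. Let x1 = kg of canola meal, x2 = kg of barley bran, x3 = kg of barley, x4 = kg of maize, x5 = kg of soybean meal.
Minimize 0.39x1 + 0.2x2 + 0.37x3 + 0.37x4 + 0.78x5 s.t.:
  6.2x1 + 1.1x2 + 0.6x3 + 0.3x4 + 3x5 ≥ 3.7   (calcium)
  343x1 + 144x2 + 107x3 + 86x4 + 448x5 ≥ 552   (crude protein)
  10.7x1 + 9.1x2 + 3.2x3 + 2.8x4 + 6.5x5 ≥ 28.1   (phosphorus)
  11x1 + 8.7x2 + 13x3 + 12.7x4 + 11.3x5 ≥ 12.8   (metabolisable energy)
  x1, x2, x3, x4, x5 ≥ 0.
The cheapest feasible vertex uses only canola meal, barley bran; barley, maize, soybean meal are not used. The crude protein and phosphorus requirements are met with equality.
Solving gives x1 = 0.618, x2 = 2.361.
Objective = 0.39·0.618 + 0.2·2.361 = 0.71322.

£0.713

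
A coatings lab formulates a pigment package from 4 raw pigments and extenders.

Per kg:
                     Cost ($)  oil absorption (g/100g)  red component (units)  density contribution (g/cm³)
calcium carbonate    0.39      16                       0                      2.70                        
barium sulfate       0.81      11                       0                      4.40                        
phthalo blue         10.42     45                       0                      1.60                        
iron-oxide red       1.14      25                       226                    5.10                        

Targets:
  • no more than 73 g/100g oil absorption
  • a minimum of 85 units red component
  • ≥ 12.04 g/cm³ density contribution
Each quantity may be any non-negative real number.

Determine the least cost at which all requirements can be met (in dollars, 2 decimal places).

$1.89

Set it up as a linear program. Let x1 = kg of calcium carbonate, x2 = kg of barium sulfate, x3 = kg of phthalo blue, x4 = kg of iron-oxide red.
min 0.39x1 + 0.81x2 + 10.42x3 + 1.14x4 s.t.:
  16x1 + 11x2 + 45x3 + 25x4 ≤ 73   (oil absorption)
  226x4 ≥ 85   (red component)
  2.7x1 + 4.4x2 + 1.6x3 + 5.1x4 ≥ 12.04   (density contribution)
  x1, x2, x3, x4 ≥ 0.
At the optimum only calcium carbonate, iron-oxide red are positive (barium sulfate, phthalo blue = 0). There the red component and density contribution constraints are tight.
That vertex is x1 = 3.749, x4 = 0.3761.
Objective = 0.39·3.749 + 1.14·0.3761 = 1.8909.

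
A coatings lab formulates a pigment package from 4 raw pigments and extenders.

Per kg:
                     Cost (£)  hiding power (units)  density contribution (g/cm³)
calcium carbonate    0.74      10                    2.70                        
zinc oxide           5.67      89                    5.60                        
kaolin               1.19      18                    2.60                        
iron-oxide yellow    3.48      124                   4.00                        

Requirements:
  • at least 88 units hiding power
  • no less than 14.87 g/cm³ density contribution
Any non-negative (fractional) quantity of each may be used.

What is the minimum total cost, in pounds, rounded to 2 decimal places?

This is a linear program. Let x1 = kg of calcium carbonate, x2 = kg of zinc oxide, x3 = kg of kaolin, x4 = kg of iron-oxide yellow.
min 0.74x1 + 5.67x2 + 1.19x3 + 3.48x4 with:
  10x1 + 89x2 + 18x3 + 124x4 ≥ 88   (hiding power)
  2.7x1 + 5.6x2 + 2.6x3 + 4x4 ≥ 14.87   (density contribution)
  x1, x2, x3, x4 ≥ 0.
The optimal basis is {calcium carbonate, iron-oxide yellow}; zinc oxide, kaolin drop out. Binding constraints: hiding power and density contribution.
Solving gives x1 = 5.061, x4 = 0.3016.
Total cost: 0.74·5.061 + 3.48·0.3016 = 4.7947.

£4.79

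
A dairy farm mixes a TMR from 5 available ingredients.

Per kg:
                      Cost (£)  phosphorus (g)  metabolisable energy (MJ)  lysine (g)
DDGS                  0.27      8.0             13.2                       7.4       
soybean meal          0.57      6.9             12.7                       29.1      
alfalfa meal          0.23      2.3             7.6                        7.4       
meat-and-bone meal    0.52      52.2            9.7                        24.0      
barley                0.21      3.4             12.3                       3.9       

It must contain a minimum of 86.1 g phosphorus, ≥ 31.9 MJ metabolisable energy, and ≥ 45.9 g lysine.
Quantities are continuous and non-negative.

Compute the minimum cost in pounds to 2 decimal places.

Treat it as an LP. Let x1 = kg of DDGS, x2 = kg of soybean meal, x3 = kg of alfalfa meal, x4 = kg of meat-and-bone meal, x5 = kg of barley.
Minimise 0.27x1 + 0.57x2 + 0.23x3 + 0.52x4 + 0.21x5 s.t.:
  8x1 + 6.9x2 + 2.3x3 + 52.2x4 + 3.4x5 ≥ 86.1   (phosphorus)
  13.2x1 + 12.7x2 + 7.6x3 + 9.7x4 + 12.3x5 ≥ 31.9   (metabolisable energy)
  7.4x1 + 29.1x2 + 7.4x3 + 24x4 + 3.9x5 ≥ 45.9   (lysine)
  x1, x2, x3, x4, x5 ≥ 0.
The minimum-cost mix takes nothing from alfalfa meal, barley — only DDGS, soybean meal, meat-and-bone meal. The phosphorus, metabolisable energy, lysine requirements are met with equality.
Optimal quantities: DDGS = 1.302 kg, soybean meal = 0.05657 kg, meat-and-bone meal = 1.442 kg.
Total cost: 0.27·1.302 + 0.57·0.05657 + 0.52·1.442 = 1.1336.

£1.13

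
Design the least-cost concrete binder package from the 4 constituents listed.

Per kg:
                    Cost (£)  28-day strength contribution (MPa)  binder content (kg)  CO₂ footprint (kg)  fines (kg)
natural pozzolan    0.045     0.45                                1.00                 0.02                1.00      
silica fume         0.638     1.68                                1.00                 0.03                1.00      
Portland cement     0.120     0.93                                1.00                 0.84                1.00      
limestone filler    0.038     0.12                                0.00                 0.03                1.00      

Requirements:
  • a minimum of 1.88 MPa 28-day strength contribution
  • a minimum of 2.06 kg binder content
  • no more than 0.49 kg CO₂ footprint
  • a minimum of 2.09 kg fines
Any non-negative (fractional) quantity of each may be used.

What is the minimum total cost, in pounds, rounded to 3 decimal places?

£0.188

Let x1 = kg of natural pozzolan, x2 = kg of silica fume, x3 = kg of Portland cement, x4 = kg of limestone filler.
Minimise 0.045x1 + 0.638x2 + 0.12x3 + 0.038x4 subject to:
  0.45x1 + 1.68x2 + 0.93x3 + 0.12x4 ≥ 1.88   (28-day strength contribution)
  1x1 + 1x2 + 1x3 ≥ 2.06   (binder content)
  0.02x1 + 0.03x2 + 0.84x3 + 0.03x4 ≤ 0.49   (CO₂ footprint)
  1x1 + 1x2 + 1x3 + 1x4 ≥ 2.09   (fines)
  x1, x2, x3, x4 ≥ 0.
The cheapest feasible vertex uses only natural pozzolan; silica fume, Portland cement, limestone filler are not used. Binding constraint: 28-day strength contribution.
Solving gives x1 = 4.178.
Cost = 0.045·4.178 = 0.18801.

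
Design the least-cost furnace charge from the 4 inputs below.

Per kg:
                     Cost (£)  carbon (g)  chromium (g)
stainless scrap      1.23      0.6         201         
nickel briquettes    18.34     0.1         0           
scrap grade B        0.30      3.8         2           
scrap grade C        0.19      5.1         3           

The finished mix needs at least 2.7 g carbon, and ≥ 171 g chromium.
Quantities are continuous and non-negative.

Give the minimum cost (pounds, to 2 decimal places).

Set it up as a linear program. Let x1 = kg of stainless scrap, x2 = kg of nickel briquettes, x3 = kg of scrap grade B, x4 = kg of scrap grade C.
Minimize 1.23x1 + 18.34x2 + 0.3x3 + 0.19x4 subject to:
  0.6x1 + 0.1x2 + 3.8x3 + 5.1x4 ≥ 2.7   (carbon)
  201x1 + 2x3 + 3x4 ≥ 171   (chromium)
  x1, x2, x3, x4 ≥ 0.
The cheapest feasible vertex uses only stainless scrap, scrap grade C; nickel briquettes, scrap grade B are not used. There the carbon and chromium constraints are tight.
Optimal quantities: stainless scrap = 0.8443 kg, scrap grade C = 0.4301 kg.
Objective = 1.23·0.8443 + 0.19·0.4301 = 1.1202.

£1.12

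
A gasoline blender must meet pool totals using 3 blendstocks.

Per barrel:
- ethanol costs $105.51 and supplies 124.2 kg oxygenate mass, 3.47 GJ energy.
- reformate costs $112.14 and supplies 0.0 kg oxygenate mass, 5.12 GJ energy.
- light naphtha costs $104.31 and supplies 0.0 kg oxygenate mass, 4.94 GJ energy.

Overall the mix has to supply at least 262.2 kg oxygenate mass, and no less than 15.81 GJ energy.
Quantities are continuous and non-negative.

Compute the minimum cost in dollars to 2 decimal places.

Let x1 = barrels of ethanol, x2 = barrels of reformate, x3 = barrels of light naphtha.
Minimise 105.51x1 + 112.14x2 + 104.31x3 with:
  124.2x1 ≥ 262.2   (oxygenate mass)
  3.47x1 + 5.12x2 + 4.94x3 ≥ 15.81   (energy)
  x1, x2, x3 ≥ 0.
At the optimum only ethanol, light naphtha are positive (reformate = 0). Binding constraints: oxygenate mass and energy.
That vertex is x1 = 2.11111, x3 = 1.7175.
Objective = 105.51·2.11111 + 104.31·1.7175 = 401.8956.

$401.90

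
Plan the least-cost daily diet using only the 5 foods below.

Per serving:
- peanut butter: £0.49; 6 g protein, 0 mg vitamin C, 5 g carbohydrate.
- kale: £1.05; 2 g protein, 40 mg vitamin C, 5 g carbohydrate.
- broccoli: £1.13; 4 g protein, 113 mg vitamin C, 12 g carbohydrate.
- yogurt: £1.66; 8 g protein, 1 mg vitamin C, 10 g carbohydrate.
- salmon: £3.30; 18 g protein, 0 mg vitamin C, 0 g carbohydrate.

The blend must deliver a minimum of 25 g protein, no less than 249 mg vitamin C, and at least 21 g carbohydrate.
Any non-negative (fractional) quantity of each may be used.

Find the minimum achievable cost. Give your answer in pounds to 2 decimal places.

£3.81

Let x1 = servings of peanut butter, x2 = servings of kale, x3 = servings of broccoli, x4 = servings of yogurt, x5 = servings of salmon.
Minimize 0.49x1 + 1.05x2 + 1.13x3 + 1.66x4 + 3.3x5 subject to:
  6x1 + 2x2 + 4x3 + 8x4 + 18x5 ≥ 25   (protein)
  40x2 + 113x3 + 1x4 ≥ 249   (vitamin C)
  5x1 + 5x2 + 12x3 + 10x4 ≥ 21   (carbohydrate)
  x1, x2, x3, x4, x5 ≥ 0.
The minimum-cost mix takes nothing from kale, yogurt, salmon — only peanut butter, broccoli. Binding constraints: protein and vitamin C.
Solving gives x1 = 2.698, x3 = 2.204.
Total cost: 0.49·2.698 + 1.13·2.204 = 3.8125.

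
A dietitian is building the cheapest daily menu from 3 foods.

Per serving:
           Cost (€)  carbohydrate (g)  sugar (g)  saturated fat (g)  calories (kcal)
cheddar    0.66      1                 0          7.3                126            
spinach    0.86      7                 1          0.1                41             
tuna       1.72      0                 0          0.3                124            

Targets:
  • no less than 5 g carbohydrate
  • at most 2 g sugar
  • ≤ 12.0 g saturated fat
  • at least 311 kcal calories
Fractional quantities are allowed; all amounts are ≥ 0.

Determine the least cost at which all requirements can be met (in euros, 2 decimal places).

Set it up as a linear program. Let x1 = servings of cheddar, x2 = servings of spinach, x3 = servings of tuna.
Minimize 0.66x1 + 0.86x2 + 1.72x3 subject to:
  1x1 + 7x2 ≥ 5   (carbohydrate)
  1x2 ≤ 2   (sugar)
  7.3x1 + 0.1x2 + 0.3x3 ≤ 12   (saturated fat)
  126x1 + 41x2 + 124x3 ≥ 311   (calories)
  x1, x2, x3 ≥ 0.
The optimal mix uses every input. Binding constraints: carbohydrate, saturated fat, calories.
Optimal quantities: cheddar = 1.608 servings, spinach = 0.4846 servings, tuna = 0.7141 servings.
Hence cost = 0.66·1.608 + 0.86·0.4846 + 1.72·0.7141 = €2.7063.

€2.71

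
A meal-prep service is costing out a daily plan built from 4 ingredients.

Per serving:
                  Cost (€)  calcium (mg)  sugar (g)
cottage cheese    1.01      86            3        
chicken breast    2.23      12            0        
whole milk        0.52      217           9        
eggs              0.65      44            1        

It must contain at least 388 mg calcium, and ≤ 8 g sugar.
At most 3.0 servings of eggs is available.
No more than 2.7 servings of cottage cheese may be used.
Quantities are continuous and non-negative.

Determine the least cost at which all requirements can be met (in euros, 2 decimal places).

€24.57

Let x1 = servings of cottage cheese, x2 = servings of chicken breast, x3 = servings of whole milk, x4 = servings of eggs.
Minimize 1.01x1 + 2.23x2 + 0.52x3 + 0.65x4 with:
  86x1 + 12x2 + 217x3 + 44x4 ≥ 388   (calcium)
  3x1 + 9x3 + 1x4 ≤ 8   (sugar)
  x4 ≤ 3
  x1 ≤ 2.7
  x1, x2, x3, x4 ≥ 0.
The cheapest feasible vertex uses only cottage cheese, chicken breast, eggs; whole milk is not used. Binding constraints: calcium, sugar, the eggs cap.
Solving gives x1 = 1.667, x2 = 9.389, x4 = 3.
Hence cost = 1.01·1.667 + 2.23·9.389 + 0.65·3 = €24.5711.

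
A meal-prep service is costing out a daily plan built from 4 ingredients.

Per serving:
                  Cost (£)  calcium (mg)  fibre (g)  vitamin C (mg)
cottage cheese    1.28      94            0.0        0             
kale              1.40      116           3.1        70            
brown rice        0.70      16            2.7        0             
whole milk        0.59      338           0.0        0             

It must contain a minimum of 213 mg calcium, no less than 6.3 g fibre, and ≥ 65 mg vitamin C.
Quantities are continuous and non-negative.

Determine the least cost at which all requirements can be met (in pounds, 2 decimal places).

£2.34

Set it up as a linear program. Let x1 = servings of cottage cheese, x2 = servings of kale, x3 = servings of brown rice, x4 = servings of whole milk.
Minimise 1.28x1 + 1.4x2 + 0.7x3 + 0.59x4 s.t.:
  94x1 + 116x2 + 16x3 + 338x4 ≥ 213   (calcium)
  3.1x2 + 2.7x3 ≥ 6.3   (fibre)
  70x2 ≥ 65   (vitamin C)
  x1, x2, x3, x4 ≥ 0.
The cheapest feasible vertex uses only kale, brown rice, whole milk; cottage cheese is not used. The calcium, fibre, vitamin C requirements are met with equality.
Optimal quantities: kale = 0.9286 servings, brown rice = 1.267 servings, whole milk = 0.2515 servings.
Cost = 1.4·0.9286 + 0.7·1.267 + 0.59·0.2515 = 2.3353.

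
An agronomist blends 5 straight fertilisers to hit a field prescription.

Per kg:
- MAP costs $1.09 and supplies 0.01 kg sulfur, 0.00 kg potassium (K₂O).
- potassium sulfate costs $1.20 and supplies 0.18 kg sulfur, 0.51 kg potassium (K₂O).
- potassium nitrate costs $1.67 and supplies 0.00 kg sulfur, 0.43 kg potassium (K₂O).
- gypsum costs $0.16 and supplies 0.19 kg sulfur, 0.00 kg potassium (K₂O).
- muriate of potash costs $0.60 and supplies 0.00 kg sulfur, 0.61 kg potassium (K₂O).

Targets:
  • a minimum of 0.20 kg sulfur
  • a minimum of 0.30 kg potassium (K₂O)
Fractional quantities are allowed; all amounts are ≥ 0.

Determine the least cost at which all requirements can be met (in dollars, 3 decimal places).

$0.464

Set it up as a linear program. Let x1 = kg of MAP, x2 = kg of potassium sulfate, x3 = kg of potassium nitrate, x4 = kg of gypsum, x5 = kg of muriate of potash.
min 1.09x1 + 1.2x2 + 1.67x3 + 0.16x4 + 0.6x5 s.t.:
  0.01x1 + 0.18x2 + 0.19x4 ≥ 0.2   (sulfur)
  0.51x2 + 0.43x3 + 0.61x5 ≥ 0.3   (potassium (K₂O))
  x1, x2, x3, x4, x5 ≥ 0.
The optimal basis is {gypsum, muriate of potash}; MAP, potassium sulfate, potassium nitrate drop out. There the sulfur and potassium (K₂O) constraints are tight.
Optimal quantities: gypsum = 1.053 kg, muriate of potash = 0.4918 kg.
Cost = 0.16·1.053 + 0.6·0.4918 = 0.46356.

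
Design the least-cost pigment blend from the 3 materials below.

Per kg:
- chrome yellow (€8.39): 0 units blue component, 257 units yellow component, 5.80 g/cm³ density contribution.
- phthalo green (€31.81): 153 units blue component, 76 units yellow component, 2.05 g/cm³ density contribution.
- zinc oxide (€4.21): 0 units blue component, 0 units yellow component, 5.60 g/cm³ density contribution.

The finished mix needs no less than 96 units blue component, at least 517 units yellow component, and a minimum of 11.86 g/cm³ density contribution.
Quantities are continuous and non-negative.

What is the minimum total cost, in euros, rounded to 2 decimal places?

€35.28

Treat it as an LP. Let x1 = kg of chrome yellow, x2 = kg of phthalo green, x3 = kg of zinc oxide.
min 8.39x1 + 31.81x2 + 4.21x3 with:
  153x2 ≥ 96   (blue component)
  257x1 + 76x2 ≥ 517   (yellow component)
  5.8x1 + 2.05x2 + 5.6x3 ≥ 11.86   (density contribution)
  x1, x2, x3 ≥ 0.
The minimum-cost mix takes nothing from zinc oxide — only chrome yellow, phthalo green. Binding constraints: blue component and yellow component.
Solving gives x1 = 1.826, x2 = 0.6275.
Hence cost = 8.39·1.826 + 31.81·0.6275 = €35.2809.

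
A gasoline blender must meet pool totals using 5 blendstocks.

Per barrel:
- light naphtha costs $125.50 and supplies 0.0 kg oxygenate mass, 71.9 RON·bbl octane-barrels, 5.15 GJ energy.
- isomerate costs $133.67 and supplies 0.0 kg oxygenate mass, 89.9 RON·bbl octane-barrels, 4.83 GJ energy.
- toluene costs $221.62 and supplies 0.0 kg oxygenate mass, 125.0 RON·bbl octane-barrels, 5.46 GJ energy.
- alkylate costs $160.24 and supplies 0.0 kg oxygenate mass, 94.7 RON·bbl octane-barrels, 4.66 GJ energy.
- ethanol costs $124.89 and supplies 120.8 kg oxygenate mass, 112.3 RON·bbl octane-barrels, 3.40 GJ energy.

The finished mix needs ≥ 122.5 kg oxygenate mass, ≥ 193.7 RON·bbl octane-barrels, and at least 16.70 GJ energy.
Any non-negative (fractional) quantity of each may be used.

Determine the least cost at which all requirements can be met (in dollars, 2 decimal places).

$449.59

Let x1 = barrels of light naphtha, x2 = barrels of isomerate, x3 = barrels of toluene, x4 = barrels of alkylate, x5 = barrels of ethanol.
Minimize 125.5x1 + 133.67x2 + 221.62x3 + 160.24x4 + 124.89x5 with:
  120.8x5 ≥ 122.5   (oxygenate mass)
  71.9x1 + 89.9x2 + 125x3 + 94.7x4 + 112.3x5 ≥ 193.7   (octane-barrels)
  5.15x1 + 4.83x2 + 5.46x3 + 4.66x4 + 3.4x5 ≥ 16.7   (energy)
  x1, x2, x3, x4, x5 ≥ 0.
The optimal basis is {light naphtha, ethanol}; isomerate, toluene, alkylate drop out. There the oxygenate mass and energy constraints are tight.
That vertex is x1 = 2.5732, x5 = 1.0141.
Objective = 125.5·2.5732 + 124.89·1.0141 = 449.5875.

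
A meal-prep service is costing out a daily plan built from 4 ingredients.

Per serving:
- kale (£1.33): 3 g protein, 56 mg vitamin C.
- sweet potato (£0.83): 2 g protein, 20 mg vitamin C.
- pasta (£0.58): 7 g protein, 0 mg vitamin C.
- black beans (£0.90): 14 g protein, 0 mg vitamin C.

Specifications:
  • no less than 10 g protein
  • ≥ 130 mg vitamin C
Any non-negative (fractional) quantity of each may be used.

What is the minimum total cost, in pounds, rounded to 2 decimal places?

Treat it as an LP. Let x1 = servings of kale, x2 = servings of sweet potato, x3 = servings of pasta, x4 = servings of black beans.
Minimise 1.33x1 + 0.83x2 + 0.58x3 + 0.9x4 s.t.:
  3x1 + 2x2 + 7x3 + 14x4 ≥ 10   (protein)
  56x1 + 20x2 ≥ 130   (vitamin C)
  x1, x2, x3, x4 ≥ 0.
The optimal basis is {kale, black beans}; sweet potato, pasta drop out. Binding constraints: protein and vitamin C.
Solving gives x1 = 2.321, x4 = 0.2168.
Total cost: 1.33·2.321 + 0.9·0.2168 = 3.2821.

£3.28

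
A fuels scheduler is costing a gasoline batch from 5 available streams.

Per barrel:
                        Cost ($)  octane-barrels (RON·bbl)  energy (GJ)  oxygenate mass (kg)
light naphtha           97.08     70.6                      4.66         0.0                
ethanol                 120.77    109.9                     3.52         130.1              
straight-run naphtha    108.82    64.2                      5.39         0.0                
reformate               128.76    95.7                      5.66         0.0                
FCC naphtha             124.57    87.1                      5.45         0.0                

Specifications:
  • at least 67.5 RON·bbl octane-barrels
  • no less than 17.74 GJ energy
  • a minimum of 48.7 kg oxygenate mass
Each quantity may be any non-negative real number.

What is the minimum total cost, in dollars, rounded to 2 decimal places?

Treat it as an LP. Let x1 = barrels of light naphtha, x2 = barrels of ethanol, x3 = barrels of straight-run naphtha, x4 = barrels of reformate, x5 = barrels of FCC naphtha.
Minimise 97.08x1 + 120.77x2 + 108.82x3 + 128.76x4 + 124.57x5 s.t.:
  70.6x1 + 109.9x2 + 64.2x3 + 95.7x4 + 87.1x5 ≥ 67.5   (octane-barrels)
  4.66x1 + 3.52x2 + 5.39x3 + 5.66x4 + 5.45x5 ≥ 17.74   (energy)
  130.1x2 ≥ 48.7   (oxygenate mass)
  x1, x2, x3, x4, x5 ≥ 0.
At the optimum only ethanol, straight-run naphtha are positive (light naphtha, reformate, FCC naphtha = 0). The energy and oxygenate mass requirements are met with equality.
Optimal quantities: ethanol = 0.37433 barrels, straight-run naphtha = 3.0468 barrels.
Objective = 120.77·0.37433 + 108.82·3.0468 = 376.7606.

$376.76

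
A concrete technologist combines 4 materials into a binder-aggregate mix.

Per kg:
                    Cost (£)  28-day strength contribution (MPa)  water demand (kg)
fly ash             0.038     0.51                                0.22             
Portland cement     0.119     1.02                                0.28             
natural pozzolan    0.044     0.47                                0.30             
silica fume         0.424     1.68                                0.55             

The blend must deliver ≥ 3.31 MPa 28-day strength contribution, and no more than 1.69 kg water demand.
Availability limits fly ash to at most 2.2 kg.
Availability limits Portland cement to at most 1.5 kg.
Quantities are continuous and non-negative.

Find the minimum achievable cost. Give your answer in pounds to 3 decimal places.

Treat it as an LP. Let x1 = kg of fly ash, x2 = kg of Portland cement, x3 = kg of natural pozzolan, x4 = kg of silica fume.
min 0.038x1 + 0.119x2 + 0.044x3 + 0.424x4 s.t.:
  0.51x1 + 1.02x2 + 0.47x3 + 1.68x4 ≥ 3.31   (28-day strength contribution)
  0.22x1 + 0.28x2 + 0.3x3 + 0.55x4 ≤ 1.69   (water demand)
  x1 ≤ 2.2
  x2 ≤ 1.5
  x1, x2, x3, x4 ≥ 0.
At the optimum only fly ash, Portland cement, natural pozzolan are positive (silica fume = 0). Binding constraints: 28-day strength contribution, water demand, the fly ash cap.
So fly ash = 2.2 kg, Portland cement = 0.5136 kg, natural pozzolan = 3.541 kg.
Cost = 0.038·2.2 + 0.119·0.5136 + 0.044·3.541 = 0.30052.

£0.301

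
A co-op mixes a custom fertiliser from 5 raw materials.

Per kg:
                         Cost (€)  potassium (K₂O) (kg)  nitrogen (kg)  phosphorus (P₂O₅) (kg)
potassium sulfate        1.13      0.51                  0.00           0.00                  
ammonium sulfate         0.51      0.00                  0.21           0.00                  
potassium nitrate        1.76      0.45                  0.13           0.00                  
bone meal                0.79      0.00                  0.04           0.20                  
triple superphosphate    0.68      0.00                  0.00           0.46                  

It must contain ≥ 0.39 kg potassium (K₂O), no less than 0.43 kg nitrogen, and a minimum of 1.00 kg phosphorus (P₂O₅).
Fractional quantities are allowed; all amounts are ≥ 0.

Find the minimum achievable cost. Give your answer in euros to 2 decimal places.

Treat it as an LP. Let x1 = kg of potassium sulfate, x2 = kg of ammonium sulfate, x3 = kg of potassium nitrate, x4 = kg of bone meal, x5 = kg of triple superphosphate.
min 1.13x1 + 0.51x2 + 1.76x3 + 0.79x4 + 0.68x5 subject to:
  0.51x1 + 0.45x3 ≥ 0.39   (potassium (K₂O))
  0.21x2 + 0.13x3 + 0.04x4 ≥ 0.43   (nitrogen)
  0.2x4 + 0.46x5 ≥ 1   (phosphorus (P₂O₅))
  x1, x2, x3, x4, x5 ≥ 0.
The cheapest feasible vertex uses only potassium sulfate, ammonium sulfate, triple superphosphate; potassium nitrate, bone meal are not used. Binding constraints: potassium (K₂O), nitrogen, phosphorus (P₂O₅).
Solving gives x1 = 0.7647, x2 = 2.048, x5 = 2.174.
Total cost: 1.13·0.7647 + 0.51·2.048 + 0.68·2.174 = 3.3869.

€3.39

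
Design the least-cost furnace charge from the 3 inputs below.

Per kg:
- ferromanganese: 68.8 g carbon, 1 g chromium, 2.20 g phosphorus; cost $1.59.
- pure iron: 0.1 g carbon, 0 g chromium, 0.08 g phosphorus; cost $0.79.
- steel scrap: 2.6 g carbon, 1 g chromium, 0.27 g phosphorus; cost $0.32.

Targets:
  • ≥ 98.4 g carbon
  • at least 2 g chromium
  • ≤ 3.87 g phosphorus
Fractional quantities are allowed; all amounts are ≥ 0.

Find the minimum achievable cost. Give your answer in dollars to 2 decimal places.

Let x1 = kg of ferromanganese, x2 = kg of pure iron, x3 = kg of steel scrap.
Minimise 1.59x1 + 0.79x2 + 0.32x3 subject to:
  68.8x1 + 0.1x2 + 2.6x3 ≥ 98.4   (carbon)
  1x1 + 1x3 ≥ 2   (chromium)
  2.2x1 + 0.08x2 + 0.27x3 ≤ 3.87   (phosphorus)
  x1, x2, x3 ≥ 0.
The optimal basis is {ferromanganese, steel scrap}; pure iron drops out. There the carbon and chromium constraints are tight.
Solving gives x1 = 1.408, x3 = 0.5921.
Cost = 1.59·1.408 + 0.32·0.5921 = 2.4282.

$2.43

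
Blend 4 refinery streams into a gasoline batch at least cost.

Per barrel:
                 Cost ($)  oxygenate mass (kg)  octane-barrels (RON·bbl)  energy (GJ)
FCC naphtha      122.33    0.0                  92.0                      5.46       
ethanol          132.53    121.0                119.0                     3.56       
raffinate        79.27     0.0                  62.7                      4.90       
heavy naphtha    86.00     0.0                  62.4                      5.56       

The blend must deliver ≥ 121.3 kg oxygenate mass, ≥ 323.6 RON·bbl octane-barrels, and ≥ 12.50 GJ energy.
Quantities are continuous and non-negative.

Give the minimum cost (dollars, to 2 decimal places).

$369.19

This is a linear program. Let x1 = barrels of FCC naphtha, x2 = barrels of ethanol, x3 = barrels of raffinate, x4 = barrels of heavy naphtha.
Minimize 122.33x1 + 132.53x2 + 79.27x3 + 86x4 with:
  121x2 ≥ 121.3   (oxygenate mass)
  92x1 + 119x2 + 62.7x3 + 62.4x4 ≥ 323.6   (octane-barrels)
  5.46x1 + 3.56x2 + 4.9x3 + 5.56x4 ≥ 12.5   (energy)
  x1, x2, x3, x4 ≥ 0.
The optimal basis is {ethanol, raffinate}; FCC naphtha, heavy naphtha drop out. Binding constraints: octane-barrels and energy.
Solving gives x2 = 2.22817, x3 = 0.93219.
Cost = 132.53·2.22817 + 79.27·0.93219 = 369.1941.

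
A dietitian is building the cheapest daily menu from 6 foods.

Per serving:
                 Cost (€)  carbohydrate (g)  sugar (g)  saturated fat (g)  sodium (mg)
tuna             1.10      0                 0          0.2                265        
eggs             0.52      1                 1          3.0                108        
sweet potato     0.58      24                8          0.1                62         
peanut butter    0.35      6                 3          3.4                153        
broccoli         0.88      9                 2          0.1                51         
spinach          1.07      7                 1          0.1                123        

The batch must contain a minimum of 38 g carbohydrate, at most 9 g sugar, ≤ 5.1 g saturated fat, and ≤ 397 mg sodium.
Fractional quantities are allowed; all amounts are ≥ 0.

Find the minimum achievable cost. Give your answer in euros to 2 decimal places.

Let x1 = servings of tuna, x2 = servings of eggs, x3 = servings of sweet potato, x4 = servings of peanut butter, x5 = servings of broccoli, x6 = servings of spinach.
Minimise 1.1x1 + 0.52x2 + 0.58x3 + 0.35x4 + 0.88x5 + 1.07x6 subject to:
  1x2 + 24x3 + 6x4 + 9x5 + 7x6 ≥ 38   (carbohydrate)
  1x2 + 8x3 + 3x4 + 2x5 + 1x6 ≤ 9   (sugar)
  0.2x1 + 3x2 + 0.1x3 + 3.4x4 + 0.1x5 + 0.1x6 ≤ 5.1   (saturated fat)
  265x1 + 108x2 + 62x3 + 153x4 + 51x5 + 123x6 ≤ 397   (sodium)
  x1, x2, x3, x4, x5, x6 ≥ 0.
At the optimum only sweet potato, broccoli are positive (tuna, eggs, peanut butter, spinach = 0). Binding constraints: carbohydrate and sugar.
That vertex is x3 = 0.2083, x5 = 3.667.
Hence cost = 0.58·0.2083 + 0.88·3.667 = €3.3478.

€3.35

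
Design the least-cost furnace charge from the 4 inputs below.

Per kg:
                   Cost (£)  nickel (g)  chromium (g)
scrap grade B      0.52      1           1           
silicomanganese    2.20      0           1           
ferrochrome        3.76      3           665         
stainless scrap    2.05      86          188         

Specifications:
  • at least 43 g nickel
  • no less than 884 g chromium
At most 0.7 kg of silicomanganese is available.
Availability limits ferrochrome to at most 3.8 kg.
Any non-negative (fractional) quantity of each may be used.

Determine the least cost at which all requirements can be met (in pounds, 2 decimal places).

This is a linear program. Let x1 = kg of scrap grade B, x2 = kg of silicomanganese, x3 = kg of ferrochrome, x4 = kg of stainless scrap.
min 0.52x1 + 2.2x2 + 3.76x3 + 2.05x4 with:
  1x1 + 3x3 + 86x4 ≥ 43   (nickel)
  1x1 + 1x2 + 665x3 + 188x4 ≥ 884   (chromium)
  x2 ≤ 0.7
  x3 ≤ 3.8
  x1, x2, x3, x4 ≥ 0.
At the optimum only ferrochrome, stainless scrap are positive (scrap grade B, silicomanganese = 0). There the nickel and chromium constraints are tight.
So ferrochrome = 1.2 kg, stainless scrap = 0.4581 kg.
Objective = 3.76·1.2 + 2.05·0.4581 = 5.4511.

£5.45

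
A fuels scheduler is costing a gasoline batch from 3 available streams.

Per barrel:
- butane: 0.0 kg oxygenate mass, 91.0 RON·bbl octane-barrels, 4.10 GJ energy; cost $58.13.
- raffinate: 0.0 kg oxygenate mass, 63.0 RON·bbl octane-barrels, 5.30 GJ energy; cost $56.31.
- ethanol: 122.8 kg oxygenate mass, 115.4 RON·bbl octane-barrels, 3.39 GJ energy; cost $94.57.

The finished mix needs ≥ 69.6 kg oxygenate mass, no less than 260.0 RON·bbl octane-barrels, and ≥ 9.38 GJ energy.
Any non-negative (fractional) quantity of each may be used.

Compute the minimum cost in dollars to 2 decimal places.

Set it up as a linear program. Let x1 = barrels of butane, x2 = barrels of raffinate, x3 = barrels of ethanol.
min 58.13x1 + 56.31x2 + 94.57x3 subject to:
  122.8x3 ≥ 69.6   (oxygenate mass)
  91x1 + 63x2 + 115.4x3 ≥ 260   (octane-barrels)
  4.1x1 + 5.3x2 + 3.39x3 ≥ 9.38   (energy)
  x1, x2, x3 ≥ 0.
At the optimum only butane, ethanol are positive (raffinate = 0). Binding constraints: oxygenate mass and octane-barrels.
Solving gives x1 = 2.138397, x3 = 0.5667752.
Total cost: 58.13·2.138397 + 94.57·0.5667752 = 177.9049.

$177.90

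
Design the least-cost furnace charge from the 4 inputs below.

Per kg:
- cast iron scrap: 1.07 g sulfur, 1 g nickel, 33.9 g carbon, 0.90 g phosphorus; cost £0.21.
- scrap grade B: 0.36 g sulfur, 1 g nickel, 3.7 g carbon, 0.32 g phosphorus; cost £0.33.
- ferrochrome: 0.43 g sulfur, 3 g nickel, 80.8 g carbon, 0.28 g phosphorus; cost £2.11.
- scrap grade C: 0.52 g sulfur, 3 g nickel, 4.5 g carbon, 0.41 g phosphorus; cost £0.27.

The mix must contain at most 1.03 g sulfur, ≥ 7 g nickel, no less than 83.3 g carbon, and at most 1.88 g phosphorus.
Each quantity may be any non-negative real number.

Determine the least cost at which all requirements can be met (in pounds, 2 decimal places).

This is a linear program. Let x1 = kg of cast iron scrap, x2 = kg of scrap grade B, x3 = kg of ferrochrome, x4 = kg of scrap grade C.
Minimise 0.21x1 + 0.33x2 + 2.11x3 + 0.27x4 s.t.:
  1.07x1 + 0.36x2 + 0.43x3 + 0.52x4 ≤ 1.03   (sulfur)
  1x1 + 1x2 + 3x3 + 3x4 ≥ 7   (nickel)
  33.9x1 + 3.7x2 + 80.8x3 + 4.5x4 ≥ 83.3   (carbon)
  0.9x1 + 0.32x2 + 0.28x3 + 0.41x4 ≤ 1.88   (phosphorus)
  x1, x2, x3, x4 ≥ 0.
The optimal basis is {ferrochrome, scrap grade C}; cast iron scrap, scrap grade B drop out. There the sulfur and nickel constraints are tight.
That vertex is x3 = 2.037, x4 = 0.2963.
Objective = 2.11·2.037 + 0.27·0.2963 = 4.3781.

£4.38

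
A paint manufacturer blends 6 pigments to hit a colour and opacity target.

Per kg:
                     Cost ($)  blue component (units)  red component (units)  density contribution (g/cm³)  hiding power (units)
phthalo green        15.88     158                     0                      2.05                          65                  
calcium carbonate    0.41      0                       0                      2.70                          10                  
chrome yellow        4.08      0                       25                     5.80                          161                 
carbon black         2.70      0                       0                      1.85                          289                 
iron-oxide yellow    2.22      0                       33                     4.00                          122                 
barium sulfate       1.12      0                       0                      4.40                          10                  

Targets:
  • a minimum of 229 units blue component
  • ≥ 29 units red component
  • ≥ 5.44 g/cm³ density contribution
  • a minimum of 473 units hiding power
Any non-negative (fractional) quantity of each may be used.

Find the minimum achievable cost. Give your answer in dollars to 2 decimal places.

$27.50

This is a linear program. Let x1 = kg of phthalo green, x2 = kg of calcium carbonate, x3 = kg of chrome yellow, x4 = kg of carbon black, x5 = kg of iron-oxide yellow, x6 = kg of barium sulfate.
min 15.88x1 + 0.41x2 + 4.08x3 + 2.7x4 + 2.22x5 + 1.12x6 subject to:
  158x1 ≥ 229   (blue component)
  25x3 + 33x5 ≥ 29   (red component)
  2.05x1 + 2.7x2 + 5.8x3 + 1.85x4 + 4x5 + 4.4x6 ≥ 5.44   (density contribution)
  65x1 + 10x2 + 161x3 + 289x4 + 122x5 + 10x6 ≥ 473   (hiding power)
  x1, x2, x3, x4, x5, x6 ≥ 0.
The cheapest feasible vertex uses only phthalo green, carbon black, iron-oxide yellow; calcium carbonate, chrome yellow, barium sulfate are not used. Binding constraints: blue component, red component, hiding power.
That vertex is x1 = 1.449, x4 = 0.9397, x5 = 0.8788.
Hence cost = 15.88·1.449 + 2.7·0.9397 + 2.22·0.8788 = $27.4982.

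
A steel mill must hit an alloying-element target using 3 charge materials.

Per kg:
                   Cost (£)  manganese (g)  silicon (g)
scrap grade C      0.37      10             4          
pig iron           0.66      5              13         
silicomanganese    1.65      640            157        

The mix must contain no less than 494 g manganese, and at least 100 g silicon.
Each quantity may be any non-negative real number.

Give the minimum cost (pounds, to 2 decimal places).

This is a linear program. Let x1 = kg of scrap grade C, x2 = kg of pig iron, x3 = kg of silicomanganese.
Minimize 0.37x1 + 0.66x2 + 1.65x3 with:
  10x1 + 5x2 + 640x3 ≥ 494   (manganese)
  4x1 + 13x2 + 157x3 ≥ 100   (silicon)
  x1, x2, x3 ≥ 0.
The optimal basis is {silicomanganese}; scrap grade C, pig iron drop out. There the manganese constraint is tight.
Optimal quantities: silicomanganese = 0.7719 kg.
Cost = 1.65·0.7719 = 1.2736.

£1.27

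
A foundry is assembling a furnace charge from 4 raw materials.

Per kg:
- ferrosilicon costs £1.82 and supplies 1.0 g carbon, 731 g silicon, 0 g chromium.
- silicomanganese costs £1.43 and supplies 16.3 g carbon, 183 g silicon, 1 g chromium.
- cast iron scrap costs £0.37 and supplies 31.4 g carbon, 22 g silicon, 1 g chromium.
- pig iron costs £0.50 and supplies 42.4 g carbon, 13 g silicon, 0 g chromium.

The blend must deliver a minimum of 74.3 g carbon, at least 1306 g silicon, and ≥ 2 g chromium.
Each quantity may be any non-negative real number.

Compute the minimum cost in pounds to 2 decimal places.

Let x1 = kg of ferrosilicon, x2 = kg of silicomanganese, x3 = kg of cast iron scrap, x4 = kg of pig iron.
Minimise 1.82x1 + 1.43x2 + 0.37x3 + 0.5x4 with:
  1x1 + 16.3x2 + 31.4x3 + 42.4x4 ≥ 74.3   (carbon)
  731x1 + 183x2 + 22x3 + 13x4 ≥ 1306   (silicon)
  1x2 + 1x3 ≥ 2   (chromium)
  x1, x2, x3, x4 ≥ 0.
The minimum-cost mix takes nothing from silicomanganese, pig iron — only ferrosilicon, cast iron scrap. Binding constraints: carbon and silicon.
So ferrosilicon = 1.717 kg, cast iron scrap = 2.312 kg.
Objective = 1.82·1.717 + 0.37·2.312 = 3.9804.

£3.98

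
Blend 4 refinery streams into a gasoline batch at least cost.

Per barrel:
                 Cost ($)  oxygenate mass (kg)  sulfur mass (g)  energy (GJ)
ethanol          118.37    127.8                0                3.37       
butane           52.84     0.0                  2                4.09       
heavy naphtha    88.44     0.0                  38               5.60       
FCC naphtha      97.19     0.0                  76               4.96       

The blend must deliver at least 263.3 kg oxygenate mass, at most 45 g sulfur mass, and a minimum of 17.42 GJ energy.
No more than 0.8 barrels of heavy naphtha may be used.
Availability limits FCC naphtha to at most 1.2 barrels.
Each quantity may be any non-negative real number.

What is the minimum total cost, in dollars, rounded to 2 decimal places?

$379.23

Let x1 = barrels of ethanol, x2 = barrels of butane, x3 = barrels of heavy naphtha, x4 = barrels of FCC naphtha.
Minimize 118.37x1 + 52.84x2 + 88.44x3 + 97.19x4 s.t.:
  127.8x1 ≥ 263.3   (oxygenate mass)
  2x2 + 38x3 + 76x4 ≤ 45   (sulfur mass)
  3.37x1 + 4.09x2 + 5.6x3 + 4.96x4 ≥ 17.42   (energy)
  x3 ≤ 0.8
  x4 ≤ 1.2
  x1, x2, x3, x4 ≥ 0.
The optimal basis is {ethanol, butane}; heavy naphtha, FCC naphtha drop out. Binding constraints: oxygenate mass and energy.
That vertex is x1 = 2.0603, x2 = 2.5616.
Objective = 118.37·2.0603 + 52.84·2.5616 = 379.2327.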